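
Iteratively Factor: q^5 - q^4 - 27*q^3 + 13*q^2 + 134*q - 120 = (q + 4)*(q^4 - 5*q^3 - 7*q^2 + 41*q - 30) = (q - 5)*(q + 4)*(q^3 - 7*q + 6) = (q - 5)*(q - 1)*(q + 4)*(q^2 + q - 6) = (q - 5)*(q - 2)*(q - 1)*(q + 4)*(q + 3)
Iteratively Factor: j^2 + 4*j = (j)*(j + 4)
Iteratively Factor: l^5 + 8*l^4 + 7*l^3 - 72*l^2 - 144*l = (l - 3)*(l^4 + 11*l^3 + 40*l^2 + 48*l) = l*(l - 3)*(l^3 + 11*l^2 + 40*l + 48) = l*(l - 3)*(l + 4)*(l^2 + 7*l + 12) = l*(l - 3)*(l + 3)*(l + 4)*(l + 4)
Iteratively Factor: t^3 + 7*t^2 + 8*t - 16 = (t - 1)*(t^2 + 8*t + 16) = (t - 1)*(t + 4)*(t + 4)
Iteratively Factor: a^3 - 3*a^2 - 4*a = (a - 4)*(a^2 + a) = (a - 4)*(a + 1)*(a)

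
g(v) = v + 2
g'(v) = 1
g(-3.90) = -1.90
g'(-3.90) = 1.00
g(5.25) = 7.25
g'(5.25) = 1.00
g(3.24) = 5.24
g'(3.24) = 1.00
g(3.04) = 5.04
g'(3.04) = 1.00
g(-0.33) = 1.67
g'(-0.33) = 1.00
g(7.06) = 9.06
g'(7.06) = 1.00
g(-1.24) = 0.76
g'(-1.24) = 1.00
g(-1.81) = 0.19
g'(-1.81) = 1.00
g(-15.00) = -13.00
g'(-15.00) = 1.00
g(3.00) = 5.00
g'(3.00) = 1.00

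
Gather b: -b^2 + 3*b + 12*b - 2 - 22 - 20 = -b^2 + 15*b - 44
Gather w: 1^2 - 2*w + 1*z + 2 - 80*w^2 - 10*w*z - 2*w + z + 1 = -80*w^2 + w*(-10*z - 4) + 2*z + 4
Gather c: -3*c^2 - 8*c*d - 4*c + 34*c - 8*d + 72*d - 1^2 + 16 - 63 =-3*c^2 + c*(30 - 8*d) + 64*d - 48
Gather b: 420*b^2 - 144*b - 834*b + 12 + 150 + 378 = 420*b^2 - 978*b + 540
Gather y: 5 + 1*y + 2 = y + 7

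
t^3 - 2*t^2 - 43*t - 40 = (t - 8)*(t + 1)*(t + 5)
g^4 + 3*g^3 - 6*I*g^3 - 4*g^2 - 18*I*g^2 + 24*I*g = g*(g - 1)*(g + 4)*(g - 6*I)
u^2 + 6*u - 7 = (u - 1)*(u + 7)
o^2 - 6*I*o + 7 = (o - 7*I)*(o + I)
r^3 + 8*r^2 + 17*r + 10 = (r + 1)*(r + 2)*(r + 5)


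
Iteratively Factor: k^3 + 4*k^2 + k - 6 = (k + 3)*(k^2 + k - 2) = (k + 2)*(k + 3)*(k - 1)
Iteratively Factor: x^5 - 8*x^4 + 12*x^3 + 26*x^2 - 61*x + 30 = (x - 1)*(x^4 - 7*x^3 + 5*x^2 + 31*x - 30) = (x - 1)^2*(x^3 - 6*x^2 - x + 30) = (x - 1)^2*(x + 2)*(x^2 - 8*x + 15) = (x - 3)*(x - 1)^2*(x + 2)*(x - 5)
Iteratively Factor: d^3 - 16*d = (d + 4)*(d^2 - 4*d) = (d - 4)*(d + 4)*(d)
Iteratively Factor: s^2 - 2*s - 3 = (s - 3)*(s + 1)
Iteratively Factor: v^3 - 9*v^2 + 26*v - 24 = (v - 4)*(v^2 - 5*v + 6) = (v - 4)*(v - 3)*(v - 2)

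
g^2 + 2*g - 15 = (g - 3)*(g + 5)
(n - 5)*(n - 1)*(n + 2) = n^3 - 4*n^2 - 7*n + 10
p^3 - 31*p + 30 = (p - 5)*(p - 1)*(p + 6)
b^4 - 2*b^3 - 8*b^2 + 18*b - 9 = (b - 3)*(b - 1)^2*(b + 3)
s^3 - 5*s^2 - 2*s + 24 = (s - 4)*(s - 3)*(s + 2)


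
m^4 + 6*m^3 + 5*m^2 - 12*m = m*(m - 1)*(m + 3)*(m + 4)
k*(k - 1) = k^2 - k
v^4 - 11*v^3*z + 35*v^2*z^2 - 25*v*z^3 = v*(v - 5*z)^2*(v - z)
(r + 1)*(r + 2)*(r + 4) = r^3 + 7*r^2 + 14*r + 8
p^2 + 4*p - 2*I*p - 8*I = (p + 4)*(p - 2*I)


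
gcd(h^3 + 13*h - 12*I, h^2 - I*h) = h - I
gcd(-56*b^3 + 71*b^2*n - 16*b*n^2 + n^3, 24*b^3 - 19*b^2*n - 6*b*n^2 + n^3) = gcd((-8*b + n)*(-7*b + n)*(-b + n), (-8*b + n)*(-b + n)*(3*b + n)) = 8*b^2 - 9*b*n + n^2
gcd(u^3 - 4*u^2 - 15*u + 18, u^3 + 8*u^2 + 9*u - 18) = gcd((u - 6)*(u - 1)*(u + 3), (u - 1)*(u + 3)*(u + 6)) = u^2 + 2*u - 3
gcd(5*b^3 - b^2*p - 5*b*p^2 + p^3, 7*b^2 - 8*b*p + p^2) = -b + p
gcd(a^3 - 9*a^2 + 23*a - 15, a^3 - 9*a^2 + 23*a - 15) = a^3 - 9*a^2 + 23*a - 15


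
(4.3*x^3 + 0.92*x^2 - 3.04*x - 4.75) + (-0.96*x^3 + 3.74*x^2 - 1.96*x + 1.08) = 3.34*x^3 + 4.66*x^2 - 5.0*x - 3.67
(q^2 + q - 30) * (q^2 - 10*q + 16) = q^4 - 9*q^3 - 24*q^2 + 316*q - 480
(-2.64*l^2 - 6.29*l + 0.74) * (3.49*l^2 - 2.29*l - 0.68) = -9.2136*l^4 - 15.9065*l^3 + 18.7819*l^2 + 2.5826*l - 0.5032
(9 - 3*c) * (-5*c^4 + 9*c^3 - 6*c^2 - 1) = 15*c^5 - 72*c^4 + 99*c^3 - 54*c^2 + 3*c - 9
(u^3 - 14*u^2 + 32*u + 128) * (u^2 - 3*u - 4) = u^5 - 17*u^4 + 70*u^3 + 88*u^2 - 512*u - 512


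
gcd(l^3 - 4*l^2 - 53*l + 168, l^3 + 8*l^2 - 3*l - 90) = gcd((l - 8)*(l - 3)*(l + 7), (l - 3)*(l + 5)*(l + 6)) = l - 3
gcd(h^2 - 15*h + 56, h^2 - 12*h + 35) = h - 7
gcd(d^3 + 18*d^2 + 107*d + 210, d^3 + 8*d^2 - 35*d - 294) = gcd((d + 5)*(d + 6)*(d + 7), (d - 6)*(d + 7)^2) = d + 7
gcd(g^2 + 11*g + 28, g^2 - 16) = g + 4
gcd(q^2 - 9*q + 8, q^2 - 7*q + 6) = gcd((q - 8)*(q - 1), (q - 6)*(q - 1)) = q - 1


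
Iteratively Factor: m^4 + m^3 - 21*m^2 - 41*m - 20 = (m + 1)*(m^3 - 21*m - 20) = (m + 1)^2*(m^2 - m - 20) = (m - 5)*(m + 1)^2*(m + 4)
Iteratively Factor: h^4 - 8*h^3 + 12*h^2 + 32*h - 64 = (h + 2)*(h^3 - 10*h^2 + 32*h - 32) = (h - 2)*(h + 2)*(h^2 - 8*h + 16) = (h - 4)*(h - 2)*(h + 2)*(h - 4)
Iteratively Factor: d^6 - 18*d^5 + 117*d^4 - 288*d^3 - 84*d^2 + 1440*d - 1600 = (d - 5)*(d^5 - 13*d^4 + 52*d^3 - 28*d^2 - 224*d + 320) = (d - 5)*(d + 2)*(d^4 - 15*d^3 + 82*d^2 - 192*d + 160) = (d - 5)^2*(d + 2)*(d^3 - 10*d^2 + 32*d - 32) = (d - 5)^2*(d - 4)*(d + 2)*(d^2 - 6*d + 8) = (d - 5)^2*(d - 4)*(d - 2)*(d + 2)*(d - 4)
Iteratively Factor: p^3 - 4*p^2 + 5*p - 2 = (p - 1)*(p^2 - 3*p + 2) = (p - 1)^2*(p - 2)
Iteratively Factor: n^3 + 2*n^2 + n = (n + 1)*(n^2 + n) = n*(n + 1)*(n + 1)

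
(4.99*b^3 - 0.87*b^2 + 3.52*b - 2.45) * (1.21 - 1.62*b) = -8.0838*b^4 + 7.4473*b^3 - 6.7551*b^2 + 8.2282*b - 2.9645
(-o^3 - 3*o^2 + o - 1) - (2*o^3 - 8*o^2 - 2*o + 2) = -3*o^3 + 5*o^2 + 3*o - 3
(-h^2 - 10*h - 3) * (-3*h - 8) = 3*h^3 + 38*h^2 + 89*h + 24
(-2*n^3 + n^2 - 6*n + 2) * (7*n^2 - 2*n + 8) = -14*n^5 + 11*n^4 - 60*n^3 + 34*n^2 - 52*n + 16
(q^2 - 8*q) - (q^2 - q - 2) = 2 - 7*q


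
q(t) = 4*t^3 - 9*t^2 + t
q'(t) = 12*t^2 - 18*t + 1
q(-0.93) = -11.93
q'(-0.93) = 28.12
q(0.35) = -0.58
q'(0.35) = -3.83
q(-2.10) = -78.83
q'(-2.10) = 91.72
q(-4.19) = -456.44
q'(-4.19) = 287.09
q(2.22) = 1.63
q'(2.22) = 20.18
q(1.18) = -4.78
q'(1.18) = -3.53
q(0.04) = 0.03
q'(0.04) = 0.30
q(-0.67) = -5.91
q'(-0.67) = 18.45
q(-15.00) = -15540.00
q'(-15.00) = 2971.00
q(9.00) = 2196.00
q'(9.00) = 811.00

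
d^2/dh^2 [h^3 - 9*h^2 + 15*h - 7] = 6*h - 18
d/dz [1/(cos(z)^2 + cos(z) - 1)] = (2*cos(z) + 1)*sin(z)/(-sin(z)^2 + cos(z))^2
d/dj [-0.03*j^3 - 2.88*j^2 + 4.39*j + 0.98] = -0.09*j^2 - 5.76*j + 4.39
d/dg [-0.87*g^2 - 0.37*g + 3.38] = -1.74*g - 0.37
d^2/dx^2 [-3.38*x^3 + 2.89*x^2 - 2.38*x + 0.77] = 5.78 - 20.28*x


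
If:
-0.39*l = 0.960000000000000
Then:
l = -2.46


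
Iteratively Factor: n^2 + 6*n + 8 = (n + 2)*(n + 4)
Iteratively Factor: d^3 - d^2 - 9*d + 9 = (d + 3)*(d^2 - 4*d + 3) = (d - 3)*(d + 3)*(d - 1)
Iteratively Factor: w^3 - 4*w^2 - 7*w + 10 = (w - 1)*(w^2 - 3*w - 10) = (w - 1)*(w + 2)*(w - 5)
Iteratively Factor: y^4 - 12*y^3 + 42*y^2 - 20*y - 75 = (y - 3)*(y^3 - 9*y^2 + 15*y + 25) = (y - 5)*(y - 3)*(y^2 - 4*y - 5) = (y - 5)*(y - 3)*(y + 1)*(y - 5)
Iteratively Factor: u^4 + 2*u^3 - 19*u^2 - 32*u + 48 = (u + 3)*(u^3 - u^2 - 16*u + 16) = (u - 4)*(u + 3)*(u^2 + 3*u - 4) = (u - 4)*(u + 3)*(u + 4)*(u - 1)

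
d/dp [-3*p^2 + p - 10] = 1 - 6*p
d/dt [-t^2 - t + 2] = -2*t - 1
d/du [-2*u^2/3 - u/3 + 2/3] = -4*u/3 - 1/3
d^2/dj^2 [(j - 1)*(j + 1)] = 2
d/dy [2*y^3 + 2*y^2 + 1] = 2*y*(3*y + 2)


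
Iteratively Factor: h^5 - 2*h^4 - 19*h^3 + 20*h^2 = (h - 1)*(h^4 - h^3 - 20*h^2) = h*(h - 1)*(h^3 - h^2 - 20*h) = h*(h - 5)*(h - 1)*(h^2 + 4*h) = h^2*(h - 5)*(h - 1)*(h + 4)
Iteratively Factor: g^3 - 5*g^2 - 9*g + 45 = (g + 3)*(g^2 - 8*g + 15) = (g - 3)*(g + 3)*(g - 5)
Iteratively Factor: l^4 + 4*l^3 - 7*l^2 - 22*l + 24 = (l + 3)*(l^3 + l^2 - 10*l + 8) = (l - 1)*(l + 3)*(l^2 + 2*l - 8) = (l - 2)*(l - 1)*(l + 3)*(l + 4)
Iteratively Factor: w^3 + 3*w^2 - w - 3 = (w + 3)*(w^2 - 1) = (w - 1)*(w + 3)*(w + 1)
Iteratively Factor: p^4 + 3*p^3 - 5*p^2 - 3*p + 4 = (p + 1)*(p^3 + 2*p^2 - 7*p + 4) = (p + 1)*(p + 4)*(p^2 - 2*p + 1) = (p - 1)*(p + 1)*(p + 4)*(p - 1)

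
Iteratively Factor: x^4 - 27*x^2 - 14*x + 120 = (x - 2)*(x^3 + 2*x^2 - 23*x - 60) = (x - 2)*(x + 4)*(x^2 - 2*x - 15) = (x - 5)*(x - 2)*(x + 4)*(x + 3)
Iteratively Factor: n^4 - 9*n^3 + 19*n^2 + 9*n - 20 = (n - 1)*(n^3 - 8*n^2 + 11*n + 20) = (n - 5)*(n - 1)*(n^2 - 3*n - 4) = (n - 5)*(n - 1)*(n + 1)*(n - 4)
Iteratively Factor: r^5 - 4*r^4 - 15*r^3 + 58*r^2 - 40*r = (r - 5)*(r^4 + r^3 - 10*r^2 + 8*r) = (r - 5)*(r - 1)*(r^3 + 2*r^2 - 8*r) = (r - 5)*(r - 1)*(r + 4)*(r^2 - 2*r) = r*(r - 5)*(r - 1)*(r + 4)*(r - 2)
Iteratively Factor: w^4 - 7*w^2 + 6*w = (w + 3)*(w^3 - 3*w^2 + 2*w) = (w - 1)*(w + 3)*(w^2 - 2*w) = w*(w - 1)*(w + 3)*(w - 2)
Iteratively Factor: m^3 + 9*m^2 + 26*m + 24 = (m + 3)*(m^2 + 6*m + 8) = (m + 2)*(m + 3)*(m + 4)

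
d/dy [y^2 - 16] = 2*y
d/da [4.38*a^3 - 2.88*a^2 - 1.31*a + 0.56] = 13.14*a^2 - 5.76*a - 1.31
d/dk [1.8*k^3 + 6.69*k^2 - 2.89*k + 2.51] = 5.4*k^2 + 13.38*k - 2.89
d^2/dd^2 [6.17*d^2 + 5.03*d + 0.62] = 12.3400000000000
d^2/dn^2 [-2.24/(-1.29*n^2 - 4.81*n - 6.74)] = (-7.455168*n^2 - 27.797952*n + 2.24*(2.58*n + 4.81)*(5.16*n + 9.62) - 38.951808)/(1.29*n^2 + 4.81*n + 6.74)^3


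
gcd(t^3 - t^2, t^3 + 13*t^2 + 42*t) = t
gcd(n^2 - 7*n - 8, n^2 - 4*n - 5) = n + 1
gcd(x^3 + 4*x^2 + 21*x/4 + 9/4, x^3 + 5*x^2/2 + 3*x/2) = x^2 + 5*x/2 + 3/2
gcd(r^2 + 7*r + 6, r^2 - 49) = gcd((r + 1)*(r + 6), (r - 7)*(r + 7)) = 1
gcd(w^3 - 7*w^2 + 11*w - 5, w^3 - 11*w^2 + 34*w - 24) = w - 1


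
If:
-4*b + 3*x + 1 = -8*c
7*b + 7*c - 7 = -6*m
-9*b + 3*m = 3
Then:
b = 7*x/76 + 5/76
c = -25*x/76 - 7/76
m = 21*x/76 + 91/76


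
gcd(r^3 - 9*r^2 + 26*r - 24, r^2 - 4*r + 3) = r - 3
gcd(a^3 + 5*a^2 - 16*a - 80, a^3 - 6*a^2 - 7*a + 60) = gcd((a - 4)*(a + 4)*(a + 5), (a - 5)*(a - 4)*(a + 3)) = a - 4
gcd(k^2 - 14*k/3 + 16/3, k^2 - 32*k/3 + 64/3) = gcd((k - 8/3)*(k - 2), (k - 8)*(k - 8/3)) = k - 8/3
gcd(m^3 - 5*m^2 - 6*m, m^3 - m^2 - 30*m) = m^2 - 6*m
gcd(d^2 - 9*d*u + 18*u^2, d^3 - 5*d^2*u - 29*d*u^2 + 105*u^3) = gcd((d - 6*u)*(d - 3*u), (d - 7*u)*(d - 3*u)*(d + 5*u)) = -d + 3*u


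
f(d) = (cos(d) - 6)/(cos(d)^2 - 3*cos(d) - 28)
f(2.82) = 0.29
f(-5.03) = 0.20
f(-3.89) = 0.27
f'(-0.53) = -0.02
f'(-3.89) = 0.06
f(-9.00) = 0.28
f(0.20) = 0.17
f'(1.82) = 0.06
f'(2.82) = 0.03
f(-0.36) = 0.17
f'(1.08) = 0.04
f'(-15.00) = -0.06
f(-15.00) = 0.27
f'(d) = (2*sin(d)*cos(d) - 3*sin(d))*(cos(d) - 6)/(cos(d)^2 - 3*cos(d) - 28)^2 - sin(d)/(cos(d)^2 - 3*cos(d) - 28)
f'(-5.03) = 0.05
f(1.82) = 0.23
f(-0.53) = 0.17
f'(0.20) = 0.01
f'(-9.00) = -0.04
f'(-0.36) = -0.01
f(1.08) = 0.19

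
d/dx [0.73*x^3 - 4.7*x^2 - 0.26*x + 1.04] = 2.19*x^2 - 9.4*x - 0.26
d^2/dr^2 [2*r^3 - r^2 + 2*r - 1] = 12*r - 2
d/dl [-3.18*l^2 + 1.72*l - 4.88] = 1.72 - 6.36*l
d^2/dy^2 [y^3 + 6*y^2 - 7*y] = 6*y + 12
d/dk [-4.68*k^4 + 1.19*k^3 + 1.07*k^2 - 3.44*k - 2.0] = -18.72*k^3 + 3.57*k^2 + 2.14*k - 3.44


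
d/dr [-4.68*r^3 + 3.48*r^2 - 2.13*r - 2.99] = -14.04*r^2 + 6.96*r - 2.13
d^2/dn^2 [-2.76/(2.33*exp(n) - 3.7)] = (-14.983764*exp(n) - 23.79396)*exp(n)/(2.33*exp(n) - 3.7)^3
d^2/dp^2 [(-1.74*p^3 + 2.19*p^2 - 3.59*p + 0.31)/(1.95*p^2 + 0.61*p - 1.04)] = (-7.105427357601e-15*p^5 - 7.105427357601e-15*p^4 - 40.864308*p^3 + 40.343706*p^2 - 52.762554*p + 1.670478)/(7.414875*p^6 + 6.958575*p^5 - 9.687015*p^4 - 7.195499*p^3 + 5.166408*p^2 + 1.979328*p - 1.124864)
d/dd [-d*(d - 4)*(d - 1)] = -3*d^2 + 10*d - 4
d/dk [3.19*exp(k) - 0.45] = 3.19*exp(k)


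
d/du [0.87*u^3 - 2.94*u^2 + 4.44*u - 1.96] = 2.61*u^2 - 5.88*u + 4.44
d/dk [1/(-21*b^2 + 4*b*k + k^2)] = 2*(-2*b - k)/(-21*b^2 + 4*b*k + k^2)^2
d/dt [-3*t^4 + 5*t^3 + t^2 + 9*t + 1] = -12*t^3 + 15*t^2 + 2*t + 9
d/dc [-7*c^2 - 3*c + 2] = -14*c - 3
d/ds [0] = 0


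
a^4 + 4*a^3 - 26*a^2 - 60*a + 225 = (a - 3)^2*(a + 5)^2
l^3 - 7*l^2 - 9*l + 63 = (l - 7)*(l - 3)*(l + 3)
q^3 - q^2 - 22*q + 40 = (q - 4)*(q - 2)*(q + 5)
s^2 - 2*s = s*(s - 2)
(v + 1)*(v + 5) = v^2 + 6*v + 5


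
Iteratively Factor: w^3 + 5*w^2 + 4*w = (w + 4)*(w^2 + w) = (w + 1)*(w + 4)*(w)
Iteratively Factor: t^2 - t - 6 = (t + 2)*(t - 3)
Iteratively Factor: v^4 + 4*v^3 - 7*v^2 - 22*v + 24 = (v + 3)*(v^3 + v^2 - 10*v + 8) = (v - 2)*(v + 3)*(v^2 + 3*v - 4) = (v - 2)*(v + 3)*(v + 4)*(v - 1)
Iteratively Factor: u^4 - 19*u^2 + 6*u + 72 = (u - 3)*(u^3 + 3*u^2 - 10*u - 24) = (u - 3)^2*(u^2 + 6*u + 8) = (u - 3)^2*(u + 4)*(u + 2)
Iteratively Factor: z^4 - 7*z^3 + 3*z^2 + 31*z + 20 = (z + 1)*(z^3 - 8*z^2 + 11*z + 20) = (z - 5)*(z + 1)*(z^2 - 3*z - 4) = (z - 5)*(z + 1)^2*(z - 4)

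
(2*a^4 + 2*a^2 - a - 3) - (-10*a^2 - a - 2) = 2*a^4 + 12*a^2 - 1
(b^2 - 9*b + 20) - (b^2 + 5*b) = 20 - 14*b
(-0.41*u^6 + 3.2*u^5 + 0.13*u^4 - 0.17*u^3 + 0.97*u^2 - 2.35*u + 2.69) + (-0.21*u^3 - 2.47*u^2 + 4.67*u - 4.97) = -0.41*u^6 + 3.2*u^5 + 0.13*u^4 - 0.38*u^3 - 1.5*u^2 + 2.32*u - 2.28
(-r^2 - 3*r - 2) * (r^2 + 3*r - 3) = -r^4 - 6*r^3 - 8*r^2 + 3*r + 6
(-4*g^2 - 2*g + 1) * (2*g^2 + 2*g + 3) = -8*g^4 - 12*g^3 - 14*g^2 - 4*g + 3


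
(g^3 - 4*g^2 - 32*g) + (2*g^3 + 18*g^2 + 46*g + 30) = 3*g^3 + 14*g^2 + 14*g + 30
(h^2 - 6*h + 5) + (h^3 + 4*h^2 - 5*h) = h^3 + 5*h^2 - 11*h + 5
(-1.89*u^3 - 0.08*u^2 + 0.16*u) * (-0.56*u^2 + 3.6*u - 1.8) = 1.0584*u^5 - 6.7592*u^4 + 3.0244*u^3 + 0.72*u^2 - 0.288*u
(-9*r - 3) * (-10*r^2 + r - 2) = 90*r^3 + 21*r^2 + 15*r + 6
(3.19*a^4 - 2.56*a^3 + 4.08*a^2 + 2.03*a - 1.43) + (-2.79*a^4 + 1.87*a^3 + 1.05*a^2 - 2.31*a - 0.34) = 0.4*a^4 - 0.69*a^3 + 5.13*a^2 - 0.28*a - 1.77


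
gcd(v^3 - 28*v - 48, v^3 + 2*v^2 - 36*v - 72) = v^2 - 4*v - 12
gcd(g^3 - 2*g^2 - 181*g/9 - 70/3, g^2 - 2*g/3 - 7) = g + 7/3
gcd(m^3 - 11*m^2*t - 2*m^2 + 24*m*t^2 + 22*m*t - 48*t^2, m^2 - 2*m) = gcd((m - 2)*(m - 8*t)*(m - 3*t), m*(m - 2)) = m - 2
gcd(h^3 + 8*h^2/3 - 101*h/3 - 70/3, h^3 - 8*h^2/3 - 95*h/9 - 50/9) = h^2 - 13*h/3 - 10/3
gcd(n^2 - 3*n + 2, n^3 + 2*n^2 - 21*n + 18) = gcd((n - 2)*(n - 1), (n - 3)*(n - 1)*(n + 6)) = n - 1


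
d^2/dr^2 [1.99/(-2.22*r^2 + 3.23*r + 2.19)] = (-19.615032*r^2 + 28.538988*r + 1.99*(4.44*r - 3.23)*(8.88*r - 6.46) + 19.349964)/(-2.22*r^2 + 3.23*r + 2.19)^3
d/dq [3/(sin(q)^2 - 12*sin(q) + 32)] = 6*(6 - sin(q))*cos(q)/(sin(q)^2 - 12*sin(q) + 32)^2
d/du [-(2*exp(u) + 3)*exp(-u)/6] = exp(-u)/2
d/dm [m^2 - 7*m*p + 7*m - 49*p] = 2*m - 7*p + 7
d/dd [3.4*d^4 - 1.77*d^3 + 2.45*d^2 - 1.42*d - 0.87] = 13.6*d^3 - 5.31*d^2 + 4.9*d - 1.42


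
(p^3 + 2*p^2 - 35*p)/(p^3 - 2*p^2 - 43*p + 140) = p/(p - 4)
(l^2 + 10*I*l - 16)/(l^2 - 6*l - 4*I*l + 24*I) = (l^2 + 10*I*l - 16)/(l^2 - 6*l - 4*I*l + 24*I)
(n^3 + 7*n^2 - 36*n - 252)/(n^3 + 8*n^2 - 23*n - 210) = (n - 6)/(n - 5)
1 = 1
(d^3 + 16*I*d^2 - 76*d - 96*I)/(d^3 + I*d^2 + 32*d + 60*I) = (d^2 + 14*I*d - 48)/(d^2 - I*d + 30)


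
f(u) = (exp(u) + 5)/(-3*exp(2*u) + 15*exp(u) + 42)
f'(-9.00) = 0.00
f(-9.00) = 0.12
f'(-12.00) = 0.00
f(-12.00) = 0.12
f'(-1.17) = -0.00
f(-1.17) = 0.11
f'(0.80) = 0.03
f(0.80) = 0.12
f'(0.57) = 0.01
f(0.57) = 0.11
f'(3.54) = 0.02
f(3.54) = -0.01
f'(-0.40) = -0.00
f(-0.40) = 0.11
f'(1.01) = 0.05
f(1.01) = 0.13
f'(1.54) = 0.37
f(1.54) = 0.21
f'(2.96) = 0.05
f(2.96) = -0.03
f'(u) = (exp(u) + 5)*(6*exp(2*u) - 15*exp(u))/(-3*exp(2*u) + 15*exp(u) + 42)^2 + exp(u)/(-3*exp(2*u) + 15*exp(u) + 42) = ((exp(u) + 5)*(2*exp(u) - 5) - exp(2*u) + 5*exp(u) + 14)*exp(u)/(3*(-exp(2*u) + 5*exp(u) + 14)^2)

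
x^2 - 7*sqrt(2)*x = x*(x - 7*sqrt(2))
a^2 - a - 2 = (a - 2)*(a + 1)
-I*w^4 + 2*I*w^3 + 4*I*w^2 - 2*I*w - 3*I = (w - 3)*(w - 1)*(w + 1)*(-I*w - I)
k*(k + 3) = k^2 + 3*k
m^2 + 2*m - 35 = (m - 5)*(m + 7)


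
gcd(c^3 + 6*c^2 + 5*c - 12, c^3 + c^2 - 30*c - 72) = c^2 + 7*c + 12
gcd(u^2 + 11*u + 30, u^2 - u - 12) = 1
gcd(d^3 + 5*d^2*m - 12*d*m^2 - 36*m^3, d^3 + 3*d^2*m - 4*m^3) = d + 2*m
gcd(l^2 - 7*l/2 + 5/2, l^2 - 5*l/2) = l - 5/2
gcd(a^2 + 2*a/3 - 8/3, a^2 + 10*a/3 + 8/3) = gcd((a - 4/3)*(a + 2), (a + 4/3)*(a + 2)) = a + 2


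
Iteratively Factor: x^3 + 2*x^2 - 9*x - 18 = (x - 3)*(x^2 + 5*x + 6) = (x - 3)*(x + 2)*(x + 3)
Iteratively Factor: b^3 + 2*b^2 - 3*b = (b)*(b^2 + 2*b - 3) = b*(b - 1)*(b + 3)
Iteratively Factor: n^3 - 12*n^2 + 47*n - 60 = (n - 4)*(n^2 - 8*n + 15) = (n - 4)*(n - 3)*(n - 5)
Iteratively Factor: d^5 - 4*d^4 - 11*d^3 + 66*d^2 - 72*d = (d - 2)*(d^4 - 2*d^3 - 15*d^2 + 36*d) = (d - 3)*(d - 2)*(d^3 + d^2 - 12*d) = (d - 3)*(d - 2)*(d + 4)*(d^2 - 3*d) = (d - 3)^2*(d - 2)*(d + 4)*(d)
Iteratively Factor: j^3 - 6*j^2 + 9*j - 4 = (j - 1)*(j^2 - 5*j + 4) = (j - 4)*(j - 1)*(j - 1)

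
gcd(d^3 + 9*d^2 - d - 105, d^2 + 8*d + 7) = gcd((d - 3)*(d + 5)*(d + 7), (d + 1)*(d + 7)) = d + 7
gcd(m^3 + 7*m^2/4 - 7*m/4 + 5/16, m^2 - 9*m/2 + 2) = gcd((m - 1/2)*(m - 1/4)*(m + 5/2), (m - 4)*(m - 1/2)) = m - 1/2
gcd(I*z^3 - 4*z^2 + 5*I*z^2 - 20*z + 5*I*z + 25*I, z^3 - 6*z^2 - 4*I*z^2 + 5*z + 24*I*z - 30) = 1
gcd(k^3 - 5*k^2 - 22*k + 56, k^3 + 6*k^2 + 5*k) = 1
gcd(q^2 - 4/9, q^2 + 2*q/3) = q + 2/3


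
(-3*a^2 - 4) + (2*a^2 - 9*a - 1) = -a^2 - 9*a - 5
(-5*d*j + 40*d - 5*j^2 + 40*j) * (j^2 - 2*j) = -5*d*j^3 + 50*d*j^2 - 80*d*j - 5*j^4 + 50*j^3 - 80*j^2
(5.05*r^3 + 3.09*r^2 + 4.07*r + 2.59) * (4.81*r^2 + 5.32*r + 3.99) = 24.2905*r^5 + 41.7289*r^4 + 56.165*r^3 + 46.4394*r^2 + 30.0181*r + 10.3341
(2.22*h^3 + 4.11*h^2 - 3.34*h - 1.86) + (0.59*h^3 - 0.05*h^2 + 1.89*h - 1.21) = 2.81*h^3 + 4.06*h^2 - 1.45*h - 3.07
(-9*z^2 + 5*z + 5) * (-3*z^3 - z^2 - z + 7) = 27*z^5 - 6*z^4 - 11*z^3 - 73*z^2 + 30*z + 35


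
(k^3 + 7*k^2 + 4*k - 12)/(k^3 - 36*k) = (k^2 + k - 2)/(k*(k - 6))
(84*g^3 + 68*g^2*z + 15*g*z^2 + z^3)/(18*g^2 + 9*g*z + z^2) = (14*g^2 + 9*g*z + z^2)/(3*g + z)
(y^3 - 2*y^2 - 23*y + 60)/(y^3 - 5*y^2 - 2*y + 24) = (y + 5)/(y + 2)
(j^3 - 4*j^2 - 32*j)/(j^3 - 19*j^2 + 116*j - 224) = j*(j + 4)/(j^2 - 11*j + 28)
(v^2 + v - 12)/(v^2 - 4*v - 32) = (v - 3)/(v - 8)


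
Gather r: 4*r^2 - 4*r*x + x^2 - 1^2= 4*r^2 - 4*r*x + x^2 - 1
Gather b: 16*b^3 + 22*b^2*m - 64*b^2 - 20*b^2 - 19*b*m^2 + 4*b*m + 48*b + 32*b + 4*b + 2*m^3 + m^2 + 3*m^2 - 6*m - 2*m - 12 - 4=16*b^3 + b^2*(22*m - 84) + b*(-19*m^2 + 4*m + 84) + 2*m^3 + 4*m^2 - 8*m - 16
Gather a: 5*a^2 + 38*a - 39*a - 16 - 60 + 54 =5*a^2 - a - 22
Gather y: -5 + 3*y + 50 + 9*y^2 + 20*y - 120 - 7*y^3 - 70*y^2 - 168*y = -7*y^3 - 61*y^2 - 145*y - 75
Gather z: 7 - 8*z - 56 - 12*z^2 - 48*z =-12*z^2 - 56*z - 49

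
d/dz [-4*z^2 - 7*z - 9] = -8*z - 7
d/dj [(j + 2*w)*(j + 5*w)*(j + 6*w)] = 3*j^2 + 26*j*w + 52*w^2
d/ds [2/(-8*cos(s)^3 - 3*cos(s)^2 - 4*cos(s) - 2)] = 4*(12*sin(s)^2 - 3*cos(s) - 14)*sin(s)/(8*cos(s)^3 + 3*cos(s)^2 + 4*cos(s) + 2)^2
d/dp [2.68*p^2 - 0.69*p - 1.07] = 5.36*p - 0.69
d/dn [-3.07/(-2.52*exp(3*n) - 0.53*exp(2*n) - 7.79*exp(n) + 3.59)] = (-23.2092*exp(2*n) - 3.2542*exp(n) - 23.9153)*exp(n)/(2.52*exp(3*n) + 0.53*exp(2*n) + 7.79*exp(n) - 3.59)^2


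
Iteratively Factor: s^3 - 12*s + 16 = (s + 4)*(s^2 - 4*s + 4) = (s - 2)*(s + 4)*(s - 2)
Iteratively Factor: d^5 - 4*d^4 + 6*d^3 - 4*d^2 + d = (d)*(d^4 - 4*d^3 + 6*d^2 - 4*d + 1) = d*(d - 1)*(d^3 - 3*d^2 + 3*d - 1) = d*(d - 1)^2*(d^2 - 2*d + 1) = d*(d - 1)^3*(d - 1)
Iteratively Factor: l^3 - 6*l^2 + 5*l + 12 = (l + 1)*(l^2 - 7*l + 12) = (l - 3)*(l + 1)*(l - 4)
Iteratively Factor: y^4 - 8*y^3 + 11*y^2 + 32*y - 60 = (y - 5)*(y^3 - 3*y^2 - 4*y + 12) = (y - 5)*(y + 2)*(y^2 - 5*y + 6) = (y - 5)*(y - 3)*(y + 2)*(y - 2)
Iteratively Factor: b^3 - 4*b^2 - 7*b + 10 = (b - 5)*(b^2 + b - 2) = (b - 5)*(b - 1)*(b + 2)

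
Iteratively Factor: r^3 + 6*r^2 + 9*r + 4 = (r + 1)*(r^2 + 5*r + 4) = (r + 1)^2*(r + 4)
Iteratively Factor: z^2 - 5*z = (z)*(z - 5)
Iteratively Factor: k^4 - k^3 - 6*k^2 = (k + 2)*(k^3 - 3*k^2) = (k - 3)*(k + 2)*(k^2) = k*(k - 3)*(k + 2)*(k)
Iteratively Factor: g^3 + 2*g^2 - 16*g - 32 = (g - 4)*(g^2 + 6*g + 8) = (g - 4)*(g + 4)*(g + 2)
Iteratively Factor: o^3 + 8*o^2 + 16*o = (o + 4)*(o^2 + 4*o) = (o + 4)^2*(o)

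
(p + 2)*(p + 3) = p^2 + 5*p + 6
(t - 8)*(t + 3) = t^2 - 5*t - 24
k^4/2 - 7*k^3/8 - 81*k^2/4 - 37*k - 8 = (k/2 + 1)*(k - 8)*(k + 1/4)*(k + 4)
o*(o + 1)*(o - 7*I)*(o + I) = o^4 + o^3 - 6*I*o^3 + 7*o^2 - 6*I*o^2 + 7*o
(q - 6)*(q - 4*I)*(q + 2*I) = q^3 - 6*q^2 - 2*I*q^2 + 8*q + 12*I*q - 48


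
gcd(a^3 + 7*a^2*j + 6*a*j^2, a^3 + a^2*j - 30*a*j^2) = a^2 + 6*a*j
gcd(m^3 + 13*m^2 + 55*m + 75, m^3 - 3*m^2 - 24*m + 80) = m + 5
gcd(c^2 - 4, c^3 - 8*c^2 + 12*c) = c - 2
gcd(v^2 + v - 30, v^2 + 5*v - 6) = v + 6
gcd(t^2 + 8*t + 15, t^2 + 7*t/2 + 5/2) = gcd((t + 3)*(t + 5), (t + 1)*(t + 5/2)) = 1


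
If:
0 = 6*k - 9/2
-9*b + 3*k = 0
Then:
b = 1/4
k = 3/4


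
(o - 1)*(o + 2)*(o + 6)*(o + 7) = o^4 + 14*o^3 + 53*o^2 + 16*o - 84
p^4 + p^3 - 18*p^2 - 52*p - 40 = (p - 5)*(p + 2)^3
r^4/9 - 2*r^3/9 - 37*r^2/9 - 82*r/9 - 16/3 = (r/3 + 1/3)*(r/3 + 1)*(r - 8)*(r + 2)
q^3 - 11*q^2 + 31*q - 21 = (q - 7)*(q - 3)*(q - 1)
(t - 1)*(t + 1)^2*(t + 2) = t^4 + 3*t^3 + t^2 - 3*t - 2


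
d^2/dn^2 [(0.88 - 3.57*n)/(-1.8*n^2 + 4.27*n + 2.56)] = ((33.6558 - 38.556*n)*(-1.8*n^2 + 4.27*n + 2.56) - (3.57*n - 0.88)*(3.6*n - 4.27)*(7.2*n - 8.54))/(-1.8*n^2 + 4.27*n + 2.56)^3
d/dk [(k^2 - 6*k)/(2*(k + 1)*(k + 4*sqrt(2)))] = (k*(6 - k)*(k + 1) + k*(6 - k)*(k + 4*sqrt(2)) + 2*(k - 3)*(k + 1)*(k + 4*sqrt(2)))/(2*(k + 1)^2*(k + 4*sqrt(2))^2)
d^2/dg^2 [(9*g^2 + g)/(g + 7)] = 868/(g^3 + 21*g^2 + 147*g + 343)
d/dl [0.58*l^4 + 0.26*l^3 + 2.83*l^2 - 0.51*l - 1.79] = 2.32*l^3 + 0.78*l^2 + 5.66*l - 0.51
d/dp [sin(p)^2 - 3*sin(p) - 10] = (2*sin(p) - 3)*cos(p)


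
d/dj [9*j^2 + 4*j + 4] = 18*j + 4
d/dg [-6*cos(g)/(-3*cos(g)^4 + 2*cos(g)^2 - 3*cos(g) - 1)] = 6*(9*sin(g)^4 - 16*sin(g)^2 + 6)*sin(g)/(3*cos(g)^4 - 2*cos(g)^2 + 3*cos(g) + 1)^2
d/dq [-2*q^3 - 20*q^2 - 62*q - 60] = -6*q^2 - 40*q - 62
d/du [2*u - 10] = 2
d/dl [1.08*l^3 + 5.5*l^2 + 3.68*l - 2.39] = 3.24*l^2 + 11.0*l + 3.68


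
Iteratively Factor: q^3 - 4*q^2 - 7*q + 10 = (q + 2)*(q^2 - 6*q + 5) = (q - 5)*(q + 2)*(q - 1)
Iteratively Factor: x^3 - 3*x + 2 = (x + 2)*(x^2 - 2*x + 1) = (x - 1)*(x + 2)*(x - 1)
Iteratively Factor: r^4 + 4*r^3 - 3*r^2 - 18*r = (r - 2)*(r^3 + 6*r^2 + 9*r) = (r - 2)*(r + 3)*(r^2 + 3*r) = r*(r - 2)*(r + 3)*(r + 3)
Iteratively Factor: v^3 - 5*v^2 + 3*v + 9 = (v - 3)*(v^2 - 2*v - 3) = (v - 3)^2*(v + 1)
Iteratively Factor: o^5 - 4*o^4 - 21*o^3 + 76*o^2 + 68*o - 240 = (o + 2)*(o^4 - 6*o^3 - 9*o^2 + 94*o - 120) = (o - 2)*(o + 2)*(o^3 - 4*o^2 - 17*o + 60) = (o - 3)*(o - 2)*(o + 2)*(o^2 - o - 20) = (o - 3)*(o - 2)*(o + 2)*(o + 4)*(o - 5)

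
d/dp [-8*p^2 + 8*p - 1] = 8 - 16*p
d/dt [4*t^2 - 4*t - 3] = 8*t - 4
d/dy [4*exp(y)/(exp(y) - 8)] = -32*exp(y)/(exp(2*y) - 16*exp(y) + 64)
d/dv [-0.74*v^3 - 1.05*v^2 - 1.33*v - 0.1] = -2.22*v^2 - 2.1*v - 1.33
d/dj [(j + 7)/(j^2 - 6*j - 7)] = (j^2 - 6*j - 2*(j - 3)*(j + 7) - 7)/(-j^2 + 6*j + 7)^2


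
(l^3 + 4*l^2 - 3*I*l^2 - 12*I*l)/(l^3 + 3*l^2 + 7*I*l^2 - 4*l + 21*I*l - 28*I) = l*(l - 3*I)/(l^2 + l*(-1 + 7*I) - 7*I)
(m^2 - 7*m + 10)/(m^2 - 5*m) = (m - 2)/m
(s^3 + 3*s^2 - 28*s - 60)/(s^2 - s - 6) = (s^2 + s - 30)/(s - 3)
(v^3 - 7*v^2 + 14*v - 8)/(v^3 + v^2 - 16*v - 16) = (v^2 - 3*v + 2)/(v^2 + 5*v + 4)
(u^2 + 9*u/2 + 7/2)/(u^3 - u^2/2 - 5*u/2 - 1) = (2*u + 7)/(2*u^2 - 3*u - 2)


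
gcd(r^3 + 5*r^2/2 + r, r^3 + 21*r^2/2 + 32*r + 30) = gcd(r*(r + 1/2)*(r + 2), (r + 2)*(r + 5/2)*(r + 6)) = r + 2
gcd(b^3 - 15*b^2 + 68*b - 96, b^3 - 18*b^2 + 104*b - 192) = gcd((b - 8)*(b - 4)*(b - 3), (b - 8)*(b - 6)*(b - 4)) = b^2 - 12*b + 32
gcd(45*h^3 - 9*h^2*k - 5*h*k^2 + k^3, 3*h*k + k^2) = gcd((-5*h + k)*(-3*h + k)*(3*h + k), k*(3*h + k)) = 3*h + k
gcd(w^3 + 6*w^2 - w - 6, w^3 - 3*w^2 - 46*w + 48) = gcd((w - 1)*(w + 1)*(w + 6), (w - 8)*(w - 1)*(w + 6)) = w^2 + 5*w - 6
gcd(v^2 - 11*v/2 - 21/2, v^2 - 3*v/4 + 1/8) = 1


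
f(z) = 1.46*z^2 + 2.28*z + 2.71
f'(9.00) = 28.56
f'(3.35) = 12.06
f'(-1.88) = -3.21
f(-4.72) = 24.47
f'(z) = 2.92*z + 2.28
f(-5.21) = 30.46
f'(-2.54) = -5.14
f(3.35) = 26.73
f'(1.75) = 7.39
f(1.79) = 11.47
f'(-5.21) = -12.93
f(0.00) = 2.71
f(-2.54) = 6.34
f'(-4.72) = -11.50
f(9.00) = 141.49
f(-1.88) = 3.58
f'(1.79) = 7.51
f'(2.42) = 9.35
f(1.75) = 11.17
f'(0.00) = 2.28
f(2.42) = 16.78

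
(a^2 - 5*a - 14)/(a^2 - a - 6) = (a - 7)/(a - 3)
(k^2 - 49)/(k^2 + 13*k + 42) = (k - 7)/(k + 6)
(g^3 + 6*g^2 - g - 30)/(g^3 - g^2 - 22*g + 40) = (g + 3)/(g - 4)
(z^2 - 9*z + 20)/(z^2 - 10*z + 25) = (z - 4)/(z - 5)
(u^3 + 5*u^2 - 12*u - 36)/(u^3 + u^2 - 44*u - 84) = (u - 3)/(u - 7)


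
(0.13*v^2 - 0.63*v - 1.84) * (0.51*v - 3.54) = 0.0663*v^3 - 0.7815*v^2 + 1.2918*v + 6.5136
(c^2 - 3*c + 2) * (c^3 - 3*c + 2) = c^5 - 3*c^4 - c^3 + 11*c^2 - 12*c + 4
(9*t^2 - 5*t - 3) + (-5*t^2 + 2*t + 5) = 4*t^2 - 3*t + 2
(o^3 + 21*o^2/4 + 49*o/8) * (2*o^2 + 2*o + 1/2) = 2*o^5 + 25*o^4/2 + 93*o^3/4 + 119*o^2/8 + 49*o/16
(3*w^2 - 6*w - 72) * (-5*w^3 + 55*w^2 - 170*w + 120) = -15*w^5 + 195*w^4 - 480*w^3 - 2580*w^2 + 11520*w - 8640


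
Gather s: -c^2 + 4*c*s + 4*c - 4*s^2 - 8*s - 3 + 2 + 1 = -c^2 + 4*c - 4*s^2 + s*(4*c - 8)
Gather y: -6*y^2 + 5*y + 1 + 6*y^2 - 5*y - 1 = 0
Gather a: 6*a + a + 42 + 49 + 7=7*a + 98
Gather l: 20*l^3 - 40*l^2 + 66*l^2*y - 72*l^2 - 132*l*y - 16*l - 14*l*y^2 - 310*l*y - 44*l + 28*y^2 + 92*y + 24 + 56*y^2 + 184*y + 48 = 20*l^3 + l^2*(66*y - 112) + l*(-14*y^2 - 442*y - 60) + 84*y^2 + 276*y + 72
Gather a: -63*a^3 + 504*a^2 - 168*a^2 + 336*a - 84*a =-63*a^3 + 336*a^2 + 252*a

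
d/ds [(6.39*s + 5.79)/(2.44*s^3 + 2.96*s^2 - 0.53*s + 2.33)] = (-31.1832*s^3 - 61.2972*s^2 - 34.2768*s + 17.9574)/(5.9536*s^6 + 14.4448*s^5 + 6.1752*s^4 + 8.2328*s^3 + 14.0745*s^2 - 2.4698*s + 5.4289)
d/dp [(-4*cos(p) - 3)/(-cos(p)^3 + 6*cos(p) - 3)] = 4*(-111*sin(p) + 8*sin(2*p) + 9*sin(3*p) + 4*sin(4*p))/(21*cos(p) - cos(3*p) - 12)^2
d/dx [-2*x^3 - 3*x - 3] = -6*x^2 - 3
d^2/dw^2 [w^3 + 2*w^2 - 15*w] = 6*w + 4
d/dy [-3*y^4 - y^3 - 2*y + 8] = -12*y^3 - 3*y^2 - 2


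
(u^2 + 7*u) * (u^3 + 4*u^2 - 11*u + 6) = u^5 + 11*u^4 + 17*u^3 - 71*u^2 + 42*u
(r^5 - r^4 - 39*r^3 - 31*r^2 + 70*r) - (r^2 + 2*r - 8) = r^5 - r^4 - 39*r^3 - 32*r^2 + 68*r + 8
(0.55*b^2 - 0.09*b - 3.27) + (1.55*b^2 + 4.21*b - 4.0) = 2.1*b^2 + 4.12*b - 7.27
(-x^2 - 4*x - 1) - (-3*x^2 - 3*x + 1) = 2*x^2 - x - 2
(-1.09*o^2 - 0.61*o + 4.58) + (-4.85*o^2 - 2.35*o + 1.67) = -5.94*o^2 - 2.96*o + 6.25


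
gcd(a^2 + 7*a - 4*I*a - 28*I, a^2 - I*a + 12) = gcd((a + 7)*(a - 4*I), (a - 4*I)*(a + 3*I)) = a - 4*I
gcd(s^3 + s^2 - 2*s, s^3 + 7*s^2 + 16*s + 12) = s + 2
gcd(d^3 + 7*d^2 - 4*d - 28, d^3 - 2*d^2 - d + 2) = d - 2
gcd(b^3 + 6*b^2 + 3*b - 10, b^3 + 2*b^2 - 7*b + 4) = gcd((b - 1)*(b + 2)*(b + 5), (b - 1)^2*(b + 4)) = b - 1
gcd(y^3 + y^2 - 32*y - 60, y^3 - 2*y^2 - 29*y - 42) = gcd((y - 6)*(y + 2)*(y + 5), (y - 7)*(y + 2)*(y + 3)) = y + 2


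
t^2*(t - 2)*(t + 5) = t^4 + 3*t^3 - 10*t^2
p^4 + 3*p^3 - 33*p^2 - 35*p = p*(p - 5)*(p + 1)*(p + 7)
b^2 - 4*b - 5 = (b - 5)*(b + 1)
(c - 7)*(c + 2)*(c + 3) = c^3 - 2*c^2 - 29*c - 42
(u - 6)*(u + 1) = u^2 - 5*u - 6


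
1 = 1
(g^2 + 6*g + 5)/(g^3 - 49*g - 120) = (g + 1)/(g^2 - 5*g - 24)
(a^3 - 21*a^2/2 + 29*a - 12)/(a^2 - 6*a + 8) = (a^2 - 13*a/2 + 3)/(a - 2)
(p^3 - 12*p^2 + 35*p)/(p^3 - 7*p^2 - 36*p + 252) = p*(p - 5)/(p^2 - 36)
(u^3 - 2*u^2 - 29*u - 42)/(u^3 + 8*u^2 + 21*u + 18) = (u - 7)/(u + 3)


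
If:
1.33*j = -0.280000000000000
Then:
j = -0.21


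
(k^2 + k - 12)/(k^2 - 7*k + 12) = (k + 4)/(k - 4)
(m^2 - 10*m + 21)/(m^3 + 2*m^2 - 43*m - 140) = (m - 3)/(m^2 + 9*m + 20)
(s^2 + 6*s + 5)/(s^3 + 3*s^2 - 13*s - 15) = 1/(s - 3)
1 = 1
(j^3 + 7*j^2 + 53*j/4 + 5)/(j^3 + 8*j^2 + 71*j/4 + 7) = (2*j + 5)/(2*j + 7)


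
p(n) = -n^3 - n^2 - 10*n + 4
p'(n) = -3*n^2 - 2*n - 10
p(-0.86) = 12.50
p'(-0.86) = -10.50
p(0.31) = 0.77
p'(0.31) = -10.91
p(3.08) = -65.50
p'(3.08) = -44.62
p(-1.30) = 17.51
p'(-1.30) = -12.47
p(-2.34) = 34.74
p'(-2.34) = -21.75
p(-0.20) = 5.97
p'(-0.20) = -9.72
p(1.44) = -15.46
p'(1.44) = -19.10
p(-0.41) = 8.00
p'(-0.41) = -9.68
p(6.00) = -308.00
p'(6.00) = -130.00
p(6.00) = -308.00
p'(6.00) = -130.00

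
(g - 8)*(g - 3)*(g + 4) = g^3 - 7*g^2 - 20*g + 96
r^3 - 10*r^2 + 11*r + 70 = (r - 7)*(r - 5)*(r + 2)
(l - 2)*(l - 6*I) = l^2 - 2*l - 6*I*l + 12*I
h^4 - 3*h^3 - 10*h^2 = h^2*(h - 5)*(h + 2)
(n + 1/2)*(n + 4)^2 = n^3 + 17*n^2/2 + 20*n + 8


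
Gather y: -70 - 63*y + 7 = -63*y - 63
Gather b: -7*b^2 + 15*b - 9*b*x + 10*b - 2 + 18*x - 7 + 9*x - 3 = -7*b^2 + b*(25 - 9*x) + 27*x - 12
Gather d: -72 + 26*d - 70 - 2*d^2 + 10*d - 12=-2*d^2 + 36*d - 154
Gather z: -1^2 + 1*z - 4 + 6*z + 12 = 7*z + 7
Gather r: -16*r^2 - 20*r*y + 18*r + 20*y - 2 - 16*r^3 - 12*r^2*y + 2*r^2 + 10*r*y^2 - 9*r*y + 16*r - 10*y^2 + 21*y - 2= -16*r^3 + r^2*(-12*y - 14) + r*(10*y^2 - 29*y + 34) - 10*y^2 + 41*y - 4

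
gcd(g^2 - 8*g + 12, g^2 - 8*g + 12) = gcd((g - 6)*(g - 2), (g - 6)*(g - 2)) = g^2 - 8*g + 12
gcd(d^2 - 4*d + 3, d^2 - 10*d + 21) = d - 3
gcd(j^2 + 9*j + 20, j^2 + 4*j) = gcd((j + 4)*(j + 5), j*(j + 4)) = j + 4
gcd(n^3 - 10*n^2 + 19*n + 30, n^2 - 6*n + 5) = n - 5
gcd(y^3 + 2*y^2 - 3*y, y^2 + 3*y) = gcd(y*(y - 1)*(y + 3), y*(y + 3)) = y^2 + 3*y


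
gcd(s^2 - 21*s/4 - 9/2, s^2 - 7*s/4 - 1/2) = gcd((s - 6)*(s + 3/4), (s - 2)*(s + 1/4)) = 1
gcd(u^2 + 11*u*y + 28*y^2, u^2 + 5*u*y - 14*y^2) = u + 7*y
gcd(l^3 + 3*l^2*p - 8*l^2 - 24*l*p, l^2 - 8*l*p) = l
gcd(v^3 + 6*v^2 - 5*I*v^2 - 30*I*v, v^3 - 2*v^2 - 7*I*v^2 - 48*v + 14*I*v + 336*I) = v + 6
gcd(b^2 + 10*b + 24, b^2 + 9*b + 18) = b + 6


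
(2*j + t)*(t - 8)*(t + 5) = 2*j*t^2 - 6*j*t - 80*j + t^3 - 3*t^2 - 40*t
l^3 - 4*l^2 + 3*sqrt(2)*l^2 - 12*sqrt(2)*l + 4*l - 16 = (l - 4)*(l + sqrt(2))*(l + 2*sqrt(2))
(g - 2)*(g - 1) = g^2 - 3*g + 2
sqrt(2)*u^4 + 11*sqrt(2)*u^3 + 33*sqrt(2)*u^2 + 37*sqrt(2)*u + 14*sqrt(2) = (u + 1)*(u + 2)*(u + 7)*(sqrt(2)*u + sqrt(2))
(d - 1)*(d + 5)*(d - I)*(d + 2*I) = d^4 + 4*d^3 + I*d^3 - 3*d^2 + 4*I*d^2 + 8*d - 5*I*d - 10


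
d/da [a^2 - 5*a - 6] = 2*a - 5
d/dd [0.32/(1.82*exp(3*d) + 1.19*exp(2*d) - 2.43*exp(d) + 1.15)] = (-1.7472*exp(2*d) - 0.7616*exp(d) + 0.7776)*exp(d)/(1.82*exp(3*d) + 1.19*exp(2*d) - 2.43*exp(d) + 1.15)^2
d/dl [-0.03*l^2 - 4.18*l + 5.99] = -0.06*l - 4.18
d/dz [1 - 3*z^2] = -6*z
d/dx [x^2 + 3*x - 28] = 2*x + 3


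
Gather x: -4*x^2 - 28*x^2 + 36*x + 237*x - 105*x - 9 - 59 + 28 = -32*x^2 + 168*x - 40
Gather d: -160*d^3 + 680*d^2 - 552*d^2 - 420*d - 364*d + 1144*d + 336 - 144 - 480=-160*d^3 + 128*d^2 + 360*d - 288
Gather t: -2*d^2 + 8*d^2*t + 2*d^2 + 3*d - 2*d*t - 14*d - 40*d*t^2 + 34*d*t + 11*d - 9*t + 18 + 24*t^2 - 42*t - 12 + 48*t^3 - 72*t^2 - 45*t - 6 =48*t^3 + t^2*(-40*d - 48) + t*(8*d^2 + 32*d - 96)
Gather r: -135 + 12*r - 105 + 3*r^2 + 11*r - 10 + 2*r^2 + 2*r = 5*r^2 + 25*r - 250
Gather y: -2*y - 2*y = -4*y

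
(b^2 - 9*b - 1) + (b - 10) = b^2 - 8*b - 11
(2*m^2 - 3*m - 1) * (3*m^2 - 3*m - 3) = 6*m^4 - 15*m^3 + 12*m + 3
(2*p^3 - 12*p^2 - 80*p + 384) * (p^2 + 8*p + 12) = 2*p^5 + 4*p^4 - 152*p^3 - 400*p^2 + 2112*p + 4608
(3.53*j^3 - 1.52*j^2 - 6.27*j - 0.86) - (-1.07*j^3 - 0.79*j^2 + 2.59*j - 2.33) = 4.6*j^3 - 0.73*j^2 - 8.86*j + 1.47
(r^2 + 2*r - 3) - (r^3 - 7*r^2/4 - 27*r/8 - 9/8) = -r^3 + 11*r^2/4 + 43*r/8 - 15/8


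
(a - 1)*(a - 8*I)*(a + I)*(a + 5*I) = a^4 - a^3 - 2*I*a^3 + 43*a^2 + 2*I*a^2 - 43*a + 40*I*a - 40*I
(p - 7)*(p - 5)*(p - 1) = p^3 - 13*p^2 + 47*p - 35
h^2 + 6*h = h*(h + 6)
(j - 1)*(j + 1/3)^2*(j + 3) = j^4 + 8*j^3/3 - 14*j^2/9 - 16*j/9 - 1/3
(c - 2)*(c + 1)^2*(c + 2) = c^4 + 2*c^3 - 3*c^2 - 8*c - 4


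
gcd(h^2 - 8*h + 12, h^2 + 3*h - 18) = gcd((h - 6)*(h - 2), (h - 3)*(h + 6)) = 1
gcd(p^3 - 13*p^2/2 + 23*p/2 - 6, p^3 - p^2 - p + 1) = p - 1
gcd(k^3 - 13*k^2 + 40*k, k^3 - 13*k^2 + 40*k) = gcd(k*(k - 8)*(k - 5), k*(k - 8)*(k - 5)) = k^3 - 13*k^2 + 40*k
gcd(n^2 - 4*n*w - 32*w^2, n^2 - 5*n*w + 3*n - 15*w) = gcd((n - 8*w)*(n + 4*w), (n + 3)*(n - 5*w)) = 1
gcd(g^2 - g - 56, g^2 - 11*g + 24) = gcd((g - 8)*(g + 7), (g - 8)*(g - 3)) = g - 8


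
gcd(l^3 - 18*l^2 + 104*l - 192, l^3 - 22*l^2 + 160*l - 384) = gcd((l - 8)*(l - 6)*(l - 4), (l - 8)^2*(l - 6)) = l^2 - 14*l + 48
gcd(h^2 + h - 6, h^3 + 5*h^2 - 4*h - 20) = h - 2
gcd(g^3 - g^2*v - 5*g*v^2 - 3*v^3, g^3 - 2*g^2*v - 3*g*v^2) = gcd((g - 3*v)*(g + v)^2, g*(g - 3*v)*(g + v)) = -g^2 + 2*g*v + 3*v^2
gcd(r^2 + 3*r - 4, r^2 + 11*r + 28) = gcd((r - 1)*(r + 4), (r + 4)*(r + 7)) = r + 4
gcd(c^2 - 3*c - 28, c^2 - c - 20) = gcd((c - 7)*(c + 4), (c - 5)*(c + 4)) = c + 4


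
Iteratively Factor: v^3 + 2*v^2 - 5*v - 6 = (v + 3)*(v^2 - v - 2) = (v - 2)*(v + 3)*(v + 1)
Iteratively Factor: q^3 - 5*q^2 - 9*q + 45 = (q - 3)*(q^2 - 2*q - 15) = (q - 5)*(q - 3)*(q + 3)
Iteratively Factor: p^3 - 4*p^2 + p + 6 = (p - 2)*(p^2 - 2*p - 3) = (p - 3)*(p - 2)*(p + 1)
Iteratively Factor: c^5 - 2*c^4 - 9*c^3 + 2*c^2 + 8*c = (c - 1)*(c^4 - c^3 - 10*c^2 - 8*c) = (c - 1)*(c + 1)*(c^3 - 2*c^2 - 8*c) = (c - 4)*(c - 1)*(c + 1)*(c^2 + 2*c) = (c - 4)*(c - 1)*(c + 1)*(c + 2)*(c)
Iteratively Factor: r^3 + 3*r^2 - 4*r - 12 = (r + 3)*(r^2 - 4) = (r - 2)*(r + 3)*(r + 2)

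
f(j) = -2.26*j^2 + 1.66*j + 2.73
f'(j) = 1.66 - 4.52*j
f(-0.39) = 1.74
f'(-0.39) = 3.42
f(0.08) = 2.85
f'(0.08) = 1.30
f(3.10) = -13.84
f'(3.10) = -12.35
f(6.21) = -74.12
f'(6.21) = -26.41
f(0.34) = 3.03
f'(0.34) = 0.12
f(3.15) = -14.47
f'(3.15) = -12.58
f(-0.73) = 0.31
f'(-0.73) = 4.96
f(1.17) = 1.58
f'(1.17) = -3.63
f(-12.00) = -342.63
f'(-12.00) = 55.90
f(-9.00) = -195.27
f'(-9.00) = 42.34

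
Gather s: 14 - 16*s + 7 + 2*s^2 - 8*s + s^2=3*s^2 - 24*s + 21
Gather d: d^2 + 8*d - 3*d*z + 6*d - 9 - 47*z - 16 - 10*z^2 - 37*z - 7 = d^2 + d*(14 - 3*z) - 10*z^2 - 84*z - 32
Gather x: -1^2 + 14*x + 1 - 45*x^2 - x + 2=-45*x^2 + 13*x + 2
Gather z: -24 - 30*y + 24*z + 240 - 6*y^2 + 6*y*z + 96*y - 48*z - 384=-6*y^2 + 66*y + z*(6*y - 24) - 168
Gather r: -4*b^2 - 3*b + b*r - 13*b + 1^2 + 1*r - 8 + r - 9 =-4*b^2 - 16*b + r*(b + 2) - 16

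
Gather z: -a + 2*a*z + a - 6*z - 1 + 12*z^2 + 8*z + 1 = 12*z^2 + z*(2*a + 2)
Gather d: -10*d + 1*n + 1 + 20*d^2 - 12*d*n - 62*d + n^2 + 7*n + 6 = 20*d^2 + d*(-12*n - 72) + n^2 + 8*n + 7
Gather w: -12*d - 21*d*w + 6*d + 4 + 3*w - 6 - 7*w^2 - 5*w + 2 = -6*d - 7*w^2 + w*(-21*d - 2)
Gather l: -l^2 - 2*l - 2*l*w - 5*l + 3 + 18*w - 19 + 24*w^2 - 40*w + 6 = -l^2 + l*(-2*w - 7) + 24*w^2 - 22*w - 10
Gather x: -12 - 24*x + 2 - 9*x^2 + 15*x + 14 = -9*x^2 - 9*x + 4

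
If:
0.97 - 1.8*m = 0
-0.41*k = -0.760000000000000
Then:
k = 1.85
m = 0.54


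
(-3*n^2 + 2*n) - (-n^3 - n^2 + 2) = n^3 - 2*n^2 + 2*n - 2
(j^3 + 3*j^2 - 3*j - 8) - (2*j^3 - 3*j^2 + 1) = -j^3 + 6*j^2 - 3*j - 9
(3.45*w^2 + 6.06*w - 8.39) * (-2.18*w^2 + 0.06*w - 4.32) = -7.521*w^4 - 13.0038*w^3 + 3.7498*w^2 - 26.6826*w + 36.2448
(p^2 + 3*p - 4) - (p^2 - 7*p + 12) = 10*p - 16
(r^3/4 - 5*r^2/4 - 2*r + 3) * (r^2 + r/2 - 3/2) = r^5/4 - 9*r^4/8 - 3*r^3 + 31*r^2/8 + 9*r/2 - 9/2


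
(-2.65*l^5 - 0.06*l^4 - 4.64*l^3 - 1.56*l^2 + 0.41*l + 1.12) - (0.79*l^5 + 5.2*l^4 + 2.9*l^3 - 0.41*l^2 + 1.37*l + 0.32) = -3.44*l^5 - 5.26*l^4 - 7.54*l^3 - 1.15*l^2 - 0.96*l + 0.8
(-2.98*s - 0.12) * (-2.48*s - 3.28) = 7.3904*s^2 + 10.072*s + 0.3936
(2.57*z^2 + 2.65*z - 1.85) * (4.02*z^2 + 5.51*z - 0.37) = 10.3314*z^4 + 24.8137*z^3 + 6.2136*z^2 - 11.174*z + 0.6845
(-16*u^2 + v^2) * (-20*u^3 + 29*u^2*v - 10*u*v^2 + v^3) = 320*u^5 - 464*u^4*v + 140*u^3*v^2 + 13*u^2*v^3 - 10*u*v^4 + v^5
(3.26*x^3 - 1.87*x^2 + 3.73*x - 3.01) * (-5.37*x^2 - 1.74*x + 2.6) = -17.5062*x^5 + 4.3695*x^4 - 8.3003*x^3 + 4.8115*x^2 + 14.9354*x - 7.826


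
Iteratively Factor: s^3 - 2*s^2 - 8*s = (s)*(s^2 - 2*s - 8) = s*(s + 2)*(s - 4)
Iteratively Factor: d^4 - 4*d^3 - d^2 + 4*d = (d)*(d^3 - 4*d^2 - d + 4) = d*(d - 4)*(d^2 - 1) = d*(d - 4)*(d + 1)*(d - 1)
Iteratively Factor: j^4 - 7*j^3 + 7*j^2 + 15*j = (j - 3)*(j^3 - 4*j^2 - 5*j) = (j - 5)*(j - 3)*(j^2 + j) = j*(j - 5)*(j - 3)*(j + 1)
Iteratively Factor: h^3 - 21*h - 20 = (h - 5)*(h^2 + 5*h + 4) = (h - 5)*(h + 4)*(h + 1)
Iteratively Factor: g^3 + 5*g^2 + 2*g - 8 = (g + 2)*(g^2 + 3*g - 4) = (g + 2)*(g + 4)*(g - 1)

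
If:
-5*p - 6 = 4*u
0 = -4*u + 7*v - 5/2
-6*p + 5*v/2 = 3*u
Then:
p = 91/113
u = -1133/452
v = -243/226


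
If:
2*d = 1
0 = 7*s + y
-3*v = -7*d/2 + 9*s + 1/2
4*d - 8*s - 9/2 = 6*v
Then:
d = 1/2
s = 1/2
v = -13/12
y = -7/2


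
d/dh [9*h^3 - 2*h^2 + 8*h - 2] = 27*h^2 - 4*h + 8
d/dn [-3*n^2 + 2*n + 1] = 2 - 6*n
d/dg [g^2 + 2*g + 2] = 2*g + 2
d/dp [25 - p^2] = -2*p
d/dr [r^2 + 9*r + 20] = 2*r + 9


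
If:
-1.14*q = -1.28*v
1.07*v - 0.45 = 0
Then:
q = 0.47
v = 0.42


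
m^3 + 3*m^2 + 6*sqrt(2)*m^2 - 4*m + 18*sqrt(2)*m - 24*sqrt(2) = (m - 1)*(m + 4)*(m + 6*sqrt(2))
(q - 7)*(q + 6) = q^2 - q - 42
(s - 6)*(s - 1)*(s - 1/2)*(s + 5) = s^4 - 5*s^3/2 - 28*s^2 + 89*s/2 - 15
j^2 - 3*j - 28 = (j - 7)*(j + 4)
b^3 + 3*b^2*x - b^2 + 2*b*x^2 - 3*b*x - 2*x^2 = (b - 1)*(b + x)*(b + 2*x)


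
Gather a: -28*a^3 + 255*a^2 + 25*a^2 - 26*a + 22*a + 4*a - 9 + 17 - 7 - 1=-28*a^3 + 280*a^2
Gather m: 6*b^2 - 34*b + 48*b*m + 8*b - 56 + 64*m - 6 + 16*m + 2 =6*b^2 - 26*b + m*(48*b + 80) - 60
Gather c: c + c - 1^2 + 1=2*c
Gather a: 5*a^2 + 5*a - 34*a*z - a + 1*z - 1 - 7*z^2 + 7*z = 5*a^2 + a*(4 - 34*z) - 7*z^2 + 8*z - 1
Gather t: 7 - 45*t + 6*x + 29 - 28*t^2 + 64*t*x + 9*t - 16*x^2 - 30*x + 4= -28*t^2 + t*(64*x - 36) - 16*x^2 - 24*x + 40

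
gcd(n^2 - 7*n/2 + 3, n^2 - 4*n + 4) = n - 2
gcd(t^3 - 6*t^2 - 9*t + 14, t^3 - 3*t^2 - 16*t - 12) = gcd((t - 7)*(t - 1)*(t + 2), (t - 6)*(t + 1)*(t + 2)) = t + 2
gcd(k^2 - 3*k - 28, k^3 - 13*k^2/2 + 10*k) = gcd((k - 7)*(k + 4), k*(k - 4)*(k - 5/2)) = 1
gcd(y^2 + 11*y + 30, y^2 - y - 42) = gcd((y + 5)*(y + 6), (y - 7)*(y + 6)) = y + 6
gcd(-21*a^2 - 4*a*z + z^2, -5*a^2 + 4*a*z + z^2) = 1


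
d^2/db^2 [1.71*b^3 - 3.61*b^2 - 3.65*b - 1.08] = 10.26*b - 7.22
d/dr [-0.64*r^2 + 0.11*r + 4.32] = 0.11 - 1.28*r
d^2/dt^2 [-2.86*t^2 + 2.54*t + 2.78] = -5.72000000000000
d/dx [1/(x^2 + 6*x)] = 2*(-x - 3)/(x^2*(x + 6)^2)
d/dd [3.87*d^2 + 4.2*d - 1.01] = 7.74*d + 4.2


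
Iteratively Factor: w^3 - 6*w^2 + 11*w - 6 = (w - 3)*(w^2 - 3*w + 2) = (w - 3)*(w - 2)*(w - 1)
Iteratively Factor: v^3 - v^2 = (v - 1)*(v^2) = v*(v - 1)*(v)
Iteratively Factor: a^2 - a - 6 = (a - 3)*(a + 2)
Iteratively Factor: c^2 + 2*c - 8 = (c + 4)*(c - 2)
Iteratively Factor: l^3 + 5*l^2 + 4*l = (l)*(l^2 + 5*l + 4) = l*(l + 4)*(l + 1)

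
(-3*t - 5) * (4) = -12*t - 20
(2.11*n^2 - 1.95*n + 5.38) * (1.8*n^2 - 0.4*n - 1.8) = 3.798*n^4 - 4.354*n^3 + 6.666*n^2 + 1.358*n - 9.684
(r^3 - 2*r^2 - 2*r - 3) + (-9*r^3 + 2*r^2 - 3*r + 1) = -8*r^3 - 5*r - 2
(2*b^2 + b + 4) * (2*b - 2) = 4*b^3 - 2*b^2 + 6*b - 8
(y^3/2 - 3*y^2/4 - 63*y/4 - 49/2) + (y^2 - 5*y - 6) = y^3/2 + y^2/4 - 83*y/4 - 61/2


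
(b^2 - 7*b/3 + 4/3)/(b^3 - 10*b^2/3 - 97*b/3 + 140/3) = (b - 1)/(b^2 - 2*b - 35)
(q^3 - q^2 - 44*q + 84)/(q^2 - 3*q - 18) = (q^2 + 5*q - 14)/(q + 3)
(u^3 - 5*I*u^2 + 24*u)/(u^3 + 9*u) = (u - 8*I)/(u - 3*I)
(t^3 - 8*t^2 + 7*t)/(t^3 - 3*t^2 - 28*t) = (t - 1)/(t + 4)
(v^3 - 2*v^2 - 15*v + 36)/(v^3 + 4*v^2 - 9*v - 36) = (v - 3)/(v + 3)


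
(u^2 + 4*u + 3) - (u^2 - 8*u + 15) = 12*u - 12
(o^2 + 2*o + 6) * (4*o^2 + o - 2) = 4*o^4 + 9*o^3 + 24*o^2 + 2*o - 12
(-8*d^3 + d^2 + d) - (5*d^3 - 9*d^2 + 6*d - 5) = -13*d^3 + 10*d^2 - 5*d + 5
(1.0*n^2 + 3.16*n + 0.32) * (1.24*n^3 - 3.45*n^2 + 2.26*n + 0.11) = 1.24*n^5 + 0.4684*n^4 - 8.2452*n^3 + 6.1476*n^2 + 1.0708*n + 0.0352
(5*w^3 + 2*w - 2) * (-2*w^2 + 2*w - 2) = -10*w^5 + 10*w^4 - 14*w^3 + 8*w^2 - 8*w + 4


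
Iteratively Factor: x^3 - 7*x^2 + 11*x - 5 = (x - 5)*(x^2 - 2*x + 1) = (x - 5)*(x - 1)*(x - 1)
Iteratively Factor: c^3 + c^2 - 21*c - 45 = (c - 5)*(c^2 + 6*c + 9) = (c - 5)*(c + 3)*(c + 3)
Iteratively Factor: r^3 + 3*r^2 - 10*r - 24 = (r + 4)*(r^2 - r - 6) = (r - 3)*(r + 4)*(r + 2)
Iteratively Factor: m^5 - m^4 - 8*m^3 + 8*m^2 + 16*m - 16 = (m - 2)*(m^4 + m^3 - 6*m^2 - 4*m + 8) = (m - 2)*(m + 2)*(m^3 - m^2 - 4*m + 4) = (m - 2)^2*(m + 2)*(m^2 + m - 2) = (m - 2)^2*(m - 1)*(m + 2)*(m + 2)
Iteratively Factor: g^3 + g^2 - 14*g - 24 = (g - 4)*(g^2 + 5*g + 6) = (g - 4)*(g + 3)*(g + 2)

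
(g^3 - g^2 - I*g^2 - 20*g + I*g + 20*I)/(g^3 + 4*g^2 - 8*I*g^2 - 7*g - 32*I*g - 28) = (g - 5)/(g - 7*I)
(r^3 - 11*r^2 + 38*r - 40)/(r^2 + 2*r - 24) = (r^2 - 7*r + 10)/(r + 6)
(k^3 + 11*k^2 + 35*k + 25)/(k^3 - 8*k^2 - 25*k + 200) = (k^2 + 6*k + 5)/(k^2 - 13*k + 40)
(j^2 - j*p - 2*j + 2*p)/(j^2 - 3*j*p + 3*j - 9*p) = (j^2 - j*p - 2*j + 2*p)/(j^2 - 3*j*p + 3*j - 9*p)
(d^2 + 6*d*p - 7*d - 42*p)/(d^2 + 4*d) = (d^2 + 6*d*p - 7*d - 42*p)/(d*(d + 4))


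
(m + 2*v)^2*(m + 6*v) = m^3 + 10*m^2*v + 28*m*v^2 + 24*v^3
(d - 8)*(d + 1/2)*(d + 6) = d^3 - 3*d^2/2 - 49*d - 24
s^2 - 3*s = s*(s - 3)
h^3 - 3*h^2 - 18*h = h*(h - 6)*(h + 3)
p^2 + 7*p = p*(p + 7)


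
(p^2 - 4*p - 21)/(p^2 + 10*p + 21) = (p - 7)/(p + 7)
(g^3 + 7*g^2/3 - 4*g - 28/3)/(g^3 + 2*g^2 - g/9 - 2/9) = 3*(3*g^2 + g - 14)/(9*g^2 - 1)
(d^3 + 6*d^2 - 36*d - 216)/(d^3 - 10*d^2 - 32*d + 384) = (d^2 - 36)/(d^2 - 16*d + 64)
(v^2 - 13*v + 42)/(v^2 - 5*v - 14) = (v - 6)/(v + 2)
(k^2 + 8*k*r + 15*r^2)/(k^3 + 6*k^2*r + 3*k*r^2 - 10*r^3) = (-k - 3*r)/(-k^2 - k*r + 2*r^2)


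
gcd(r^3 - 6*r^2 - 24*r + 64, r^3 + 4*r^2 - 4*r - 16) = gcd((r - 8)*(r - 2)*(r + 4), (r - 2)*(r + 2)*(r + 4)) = r^2 + 2*r - 8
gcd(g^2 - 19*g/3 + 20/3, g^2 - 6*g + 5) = g - 5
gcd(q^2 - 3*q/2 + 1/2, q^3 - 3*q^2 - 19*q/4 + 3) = q - 1/2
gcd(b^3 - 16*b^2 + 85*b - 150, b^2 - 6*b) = b - 6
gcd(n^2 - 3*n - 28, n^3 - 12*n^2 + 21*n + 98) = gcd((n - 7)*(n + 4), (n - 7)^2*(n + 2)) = n - 7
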